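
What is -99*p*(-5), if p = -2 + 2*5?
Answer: 3960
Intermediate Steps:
p = 8 (p = -2 + 10 = 8)
-99*p*(-5) = -792*(-5) = -99*(-40) = 3960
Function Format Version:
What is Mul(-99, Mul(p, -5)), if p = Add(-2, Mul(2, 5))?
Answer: 3960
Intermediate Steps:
p = 8 (p = Add(-2, 10) = 8)
Mul(-99, Mul(p, -5)) = Mul(-99, Mul(8, -5)) = Mul(-99, -40) = 3960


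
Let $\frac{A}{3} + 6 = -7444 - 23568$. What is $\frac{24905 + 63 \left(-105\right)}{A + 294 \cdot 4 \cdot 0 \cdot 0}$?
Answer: $- \frac{9145}{46527} \approx -0.19655$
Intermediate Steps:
$A = -93054$ ($A = -18 + 3 \left(-7444 - 23568\right) = -18 + 3 \left(-31012\right) = -18 - 93036 = -93054$)
$\frac{24905 + 63 \left(-105\right)}{A + 294 \cdot 4 \cdot 0 \cdot 0} = \frac{24905 + 63 \left(-105\right)}{-93054 + 294 \cdot 4 \cdot 0 \cdot 0} = \frac{24905 - 6615}{-93054 + 294 \cdot 0 \cdot 0} = \frac{18290}{-93054 + 294 \cdot 0} = \frac{18290}{-93054 + 0} = \frac{18290}{-93054} = 18290 \left(- \frac{1}{93054}\right) = - \frac{9145}{46527}$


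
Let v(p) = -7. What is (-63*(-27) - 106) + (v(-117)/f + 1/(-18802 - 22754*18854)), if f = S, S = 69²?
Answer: 1983236260041517/1243409459688 ≈ 1595.0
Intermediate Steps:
S = 4761
f = 4761
(-63*(-27) - 106) + (v(-117)/f + 1/(-18802 - 22754*18854)) = (-63*(-27) - 106) + (-7/4761 + 1/(-18802 - 22754*18854)) = (1701 - 106) + (-7*1/4761 + (1/18854)/(-41556)) = 1595 + (-7/4761 - 1/41556*1/18854) = 1595 + (-7/4761 - 1/783496824) = 1595 - 1828160843/1243409459688 = 1983236260041517/1243409459688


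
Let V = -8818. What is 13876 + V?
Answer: 5058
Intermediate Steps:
13876 + V = 13876 - 8818 = 5058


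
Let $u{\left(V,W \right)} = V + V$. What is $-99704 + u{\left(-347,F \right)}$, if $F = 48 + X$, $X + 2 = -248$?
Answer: $-100398$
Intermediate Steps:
$X = -250$ ($X = -2 - 248 = -250$)
$F = -202$ ($F = 48 - 250 = -202$)
$u{\left(V,W \right)} = 2 V$
$-99704 + u{\left(-347,F \right)} = -99704 + 2 \left(-347\right) = -99704 - 694 = -100398$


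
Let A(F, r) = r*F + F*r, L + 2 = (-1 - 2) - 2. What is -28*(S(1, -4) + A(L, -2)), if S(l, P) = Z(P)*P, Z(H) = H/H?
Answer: -672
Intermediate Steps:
L = -7 (L = -2 + ((-1 - 2) - 2) = -2 + (-3 - 2) = -2 - 5 = -7)
Z(H) = 1
A(F, r) = 2*F*r (A(F, r) = F*r + F*r = 2*F*r)
S(l, P) = P (S(l, P) = 1*P = P)
-28*(S(1, -4) + A(L, -2)) = -28*(-4 + 2*(-7)*(-2)) = -28*(-4 + 28) = -28*24 = -672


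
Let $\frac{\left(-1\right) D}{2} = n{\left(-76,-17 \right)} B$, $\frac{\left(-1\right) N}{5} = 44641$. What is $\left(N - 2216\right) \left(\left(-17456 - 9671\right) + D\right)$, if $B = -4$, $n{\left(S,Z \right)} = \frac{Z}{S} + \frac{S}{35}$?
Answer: $\frac{581258256851}{95} \approx 6.1185 \cdot 10^{9}$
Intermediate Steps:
$N = -223205$ ($N = \left(-5\right) 44641 = -223205$)
$n{\left(S,Z \right)} = \frac{S}{35} + \frac{Z}{S}$ ($n{\left(S,Z \right)} = \frac{Z}{S} + S \frac{1}{35} = \frac{Z}{S} + \frac{S}{35} = \frac{S}{35} + \frac{Z}{S}$)
$D = - \frac{10362}{665}$ ($D = - 2 \left(\frac{1}{35} \left(-76\right) - \frac{17}{-76}\right) \left(-4\right) = - 2 \left(- \frac{76}{35} - - \frac{17}{76}\right) \left(-4\right) = - 2 \left(- \frac{76}{35} + \frac{17}{76}\right) \left(-4\right) = - 2 \left(\left(- \frac{5181}{2660}\right) \left(-4\right)\right) = \left(-2\right) \frac{5181}{665} = - \frac{10362}{665} \approx -15.582$)
$\left(N - 2216\right) \left(\left(-17456 - 9671\right) + D\right) = \left(-223205 - 2216\right) \left(\left(-17456 - 9671\right) - \frac{10362}{665}\right) = - 225421 \left(-27127 - \frac{10362}{665}\right) = \left(-225421\right) \left(- \frac{18049817}{665}\right) = \frac{581258256851}{95}$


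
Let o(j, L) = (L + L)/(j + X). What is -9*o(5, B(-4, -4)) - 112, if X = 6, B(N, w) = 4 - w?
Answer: -1376/11 ≈ -125.09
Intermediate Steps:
o(j, L) = 2*L/(6 + j) (o(j, L) = (L + L)/(j + 6) = (2*L)/(6 + j) = 2*L/(6 + j))
-9*o(5, B(-4, -4)) - 112 = -18*(4 - 1*(-4))/(6 + 5) - 112 = -18*(4 + 4)/11 - 112 = -18*8/11 - 112 = -9*16/11 - 112 = -144/11 - 112 = -1376/11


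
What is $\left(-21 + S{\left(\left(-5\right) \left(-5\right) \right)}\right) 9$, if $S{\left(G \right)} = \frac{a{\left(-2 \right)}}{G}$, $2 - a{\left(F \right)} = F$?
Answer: $- \frac{4689}{25} \approx -187.56$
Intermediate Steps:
$a{\left(F \right)} = 2 - F$
$S{\left(G \right)} = \frac{4}{G}$ ($S{\left(G \right)} = \frac{2 - -2}{G} = \frac{2 + 2}{G} = \frac{4}{G}$)
$\left(-21 + S{\left(\left(-5\right) \left(-5\right) \right)}\right) 9 = \left(-21 + \frac{4}{\left(-5\right) \left(-5\right)}\right) 9 = \left(-21 + \frac{4}{25}\right) 9 = \left(- \frac{521}{25}\right) 9 = - \frac{4689}{25}$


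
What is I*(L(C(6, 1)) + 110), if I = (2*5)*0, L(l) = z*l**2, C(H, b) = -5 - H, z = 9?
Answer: 0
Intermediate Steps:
L(l) = 9*l**2
I = 0 (I = 10*0 = 0)
I*(L(C(6, 1)) + 110) = 0*(9*(-5 - 1*6)**2 + 110) = 0*(9*(-5 - 6)**2 + 110) = 0*(9*(-11)**2 + 110) = 0*(9*121 + 110) = 0*(1089 + 110) = 0*1199 = 0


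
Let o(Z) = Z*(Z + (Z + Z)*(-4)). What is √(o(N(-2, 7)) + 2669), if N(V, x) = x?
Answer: √2326 ≈ 48.229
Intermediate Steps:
o(Z) = -7*Z² (o(Z) = Z*(Z + (2*Z)*(-4)) = Z*(Z - 8*Z) = Z*(-7*Z) = -7*Z²)
√(o(N(-2, 7)) + 2669) = √(-7*7² + 2669) = √(-7*49 + 2669) = √(-343 + 2669) = √2326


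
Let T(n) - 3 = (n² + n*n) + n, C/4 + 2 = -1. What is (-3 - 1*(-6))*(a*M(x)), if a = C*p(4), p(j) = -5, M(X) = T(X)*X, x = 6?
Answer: 87480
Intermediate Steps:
C = -12 (C = -8 + 4*(-1) = -8 - 4 = -12)
T(n) = 3 + n + 2*n² (T(n) = 3 + ((n² + n*n) + n) = 3 + ((n² + n²) + n) = 3 + (2*n² + n) = 3 + (n + 2*n²) = 3 + n + 2*n²)
M(X) = X*(3 + X + 2*X²) (M(X) = (3 + X + 2*X²)*X = X*(3 + X + 2*X²))
a = 60 (a = -12*(-5) = 60)
(-3 - 1*(-6))*(a*M(x)) = (-3 - 1*(-6))*(60*(6*(3 + 6 + 2*6²))) = (-3 + 6)*(60*(6*(3 + 6 + 2*36))) = 3*(60*(6*(3 + 6 + 72))) = 3*(60*(6*81)) = 3*(60*486) = 3*29160 = 87480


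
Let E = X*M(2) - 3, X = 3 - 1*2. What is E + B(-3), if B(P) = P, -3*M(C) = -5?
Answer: -13/3 ≈ -4.3333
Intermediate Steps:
M(C) = 5/3 (M(C) = -⅓*(-5) = 5/3)
X = 1 (X = 3 - 2 = 1)
E = -4/3 (E = 1*(5/3) - 3 = 5/3 - 3 = -4/3 ≈ -1.3333)
E + B(-3) = -4/3 - 3 = -13/3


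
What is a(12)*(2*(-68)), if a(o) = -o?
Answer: 1632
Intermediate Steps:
a(12)*(2*(-68)) = (-1*12)*(2*(-68)) = -12*(-136) = 1632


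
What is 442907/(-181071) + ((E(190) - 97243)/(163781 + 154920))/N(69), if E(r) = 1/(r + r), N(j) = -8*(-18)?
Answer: -286321753084967/116953884442560 ≈ -2.4482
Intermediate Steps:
N(j) = 144
E(r) = 1/(2*r)
442907/(-181071) + ((E(190) - 97243)/(163781 + 154920))/N(69) = 442907/(-181071) + (((½)/190 - 97243)/(163781 + 154920))/144 = 442907*(-1/181071) + (((½)*(1/190) - 97243)/318701)*(1/144) = -442907/181071 + ((1/380 - 97243)*(1/318701))*(1/144) = -442907/181071 - 36952339/380*1/318701*(1/144) = -442907/181071 - 36952339/121106380*1/144 = -442907/181071 - 36952339/17439318720 = -286321753084967/116953884442560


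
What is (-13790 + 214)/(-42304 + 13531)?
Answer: 13576/28773 ≈ 0.47183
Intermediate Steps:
(-13790 + 214)/(-42304 + 13531) = -13576/(-28773) = -13576*(-1/28773) = 13576/28773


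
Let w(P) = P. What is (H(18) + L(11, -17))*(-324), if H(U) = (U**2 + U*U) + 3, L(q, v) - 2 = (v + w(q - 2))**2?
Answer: -232308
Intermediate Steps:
L(q, v) = 2 + (-2 + q + v)**2 (L(q, v) = 2 + (v + (q - 2))**2 = 2 + (v + (-2 + q))**2 = 2 + (-2 + q + v)**2)
H(U) = 3 + 2*U**2 (H(U) = (U**2 + U**2) + 3 = 2*U**2 + 3 = 3 + 2*U**2)
(H(18) + L(11, -17))*(-324) = ((3 + 2*18**2) + (2 + (-2 + 11 - 17)**2))*(-324) = ((3 + 2*324) + (2 + (-8)**2))*(-324) = ((3 + 648) + (2 + 64))*(-324) = (651 + 66)*(-324) = 717*(-324) = -232308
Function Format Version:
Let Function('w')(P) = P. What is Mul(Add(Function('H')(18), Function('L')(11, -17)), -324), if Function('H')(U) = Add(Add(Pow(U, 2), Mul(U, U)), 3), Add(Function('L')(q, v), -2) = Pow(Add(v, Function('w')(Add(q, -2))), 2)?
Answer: -232308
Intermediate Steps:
Function('L')(q, v) = Add(2, Pow(Add(-2, q, v), 2)) (Function('L')(q, v) = Add(2, Pow(Add(v, Add(q, -2)), 2)) = Add(2, Pow(Add(v, Add(-2, q)), 2)) = Add(2, Pow(Add(-2, q, v), 2)))
Function('H')(U) = Add(3, Mul(2, Pow(U, 2))) (Function('H')(U) = Add(Add(Pow(U, 2), Pow(U, 2)), 3) = Add(Mul(2, Pow(U, 2)), 3) = Add(3, Mul(2, Pow(U, 2))))
Mul(Add(Function('H')(18), Function('L')(11, -17)), -324) = Mul(Add(Add(3, Mul(2, Pow(18, 2))), Add(2, Pow(Add(-2, 11, -17), 2))), -324) = Mul(Add(Add(3, Mul(2, 324)), Add(2, Pow(-8, 2))), -324) = Mul(Add(Add(3, 648), Add(2, 64)), -324) = Mul(Add(651, 66), -324) = Mul(717, -324) = -232308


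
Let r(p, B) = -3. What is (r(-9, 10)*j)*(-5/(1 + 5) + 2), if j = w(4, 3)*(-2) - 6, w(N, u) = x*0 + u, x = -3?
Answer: 42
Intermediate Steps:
w(N, u) = u (w(N, u) = -3*0 + u = 0 + u = u)
j = -12 (j = 3*(-2) - 6 = -6 - 6 = -12)
(r(-9, 10)*j)*(-5/(1 + 5) + 2) = (-3*(-12))*(-5/(1 + 5) + 2) = 36*(-5/6 + 2) = 36*(7/6) = 42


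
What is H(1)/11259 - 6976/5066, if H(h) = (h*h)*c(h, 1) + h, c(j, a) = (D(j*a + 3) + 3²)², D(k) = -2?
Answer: -39144742/28519047 ≈ -1.3726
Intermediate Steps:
c(j, a) = 49 (c(j, a) = (-2 + 3²)² = (-2 + 9)² = 7² = 49)
H(h) = h + 49*h² (H(h) = (h*h)*49 + h = h²*49 + h = 49*h² + h = h + 49*h²)
H(1)/11259 - 6976/5066 = (1*(1 + 49*1))/11259 - 6976/5066 = (1*(1 + 49))*(1/11259) - 6976*1/5066 = (1*50)*(1/11259) - 3488/2533 = 50*(1/11259) - 3488/2533 = 50/11259 - 3488/2533 = -39144742/28519047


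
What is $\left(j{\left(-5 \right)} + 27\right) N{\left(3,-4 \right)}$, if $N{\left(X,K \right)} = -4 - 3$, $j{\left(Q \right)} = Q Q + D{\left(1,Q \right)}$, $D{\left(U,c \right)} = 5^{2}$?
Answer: $-539$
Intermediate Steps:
$D{\left(U,c \right)} = 25$
$j{\left(Q \right)} = 25 + Q^{2}$ ($j{\left(Q \right)} = Q Q + 25 = Q^{2} + 25 = 25 + Q^{2}$)
$N{\left(X,K \right)} = -7$
$\left(j{\left(-5 \right)} + 27\right) N{\left(3,-4 \right)} = \left(\left(25 + \left(-5\right)^{2}\right) + 27\right) \left(-7\right) = \left(\left(25 + 25\right) + 27\right) \left(-7\right) = \left(50 + 27\right) \left(-7\right) = 77 \left(-7\right) = -539$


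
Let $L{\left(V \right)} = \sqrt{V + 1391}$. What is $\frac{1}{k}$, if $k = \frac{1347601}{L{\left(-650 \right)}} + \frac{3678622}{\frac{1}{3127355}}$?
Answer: $\frac{8524728466464210}{98071518794797895024213394899} - \frac{1347601 \sqrt{741}}{98071518794797895024213394899} \approx 8.6924 \cdot 10^{-14}$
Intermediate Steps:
$L{\left(V \right)} = \sqrt{1391 + V}$
$k = 11504356904810 + \frac{1347601 \sqrt{741}}{741}$ ($k = \frac{1347601}{\sqrt{1391 - 650}} + \frac{3678622}{\frac{1}{3127355}} = \frac{1347601}{\sqrt{741}} + 3678622 \frac{1}{\frac{1}{3127355}} = 1347601 \frac{\sqrt{741}}{741} + 3678622 \cdot 3127355 = \frac{1347601 \sqrt{741}}{741} + 11504356904810 = 11504356904810 + \frac{1347601 \sqrt{741}}{741} \approx 1.1504 \cdot 10^{13}$)
$\frac{1}{k} = \frac{1}{11504356904810 + \frac{1347601 \sqrt{741}}{741}}$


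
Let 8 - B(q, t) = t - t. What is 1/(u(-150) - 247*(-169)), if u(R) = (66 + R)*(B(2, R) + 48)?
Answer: 1/37039 ≈ 2.6999e-5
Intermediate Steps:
B(q, t) = 8 (B(q, t) = 8 - (t - t) = 8 - 1*0 = 8 + 0 = 8)
u(R) = 3696 + 56*R (u(R) = (66 + R)*(8 + 48) = (66 + R)*56 = 3696 + 56*R)
1/(u(-150) - 247*(-169)) = 1/((3696 + 56*(-150)) - 247*(-169)) = 1/((3696 - 8400) + 41743) = 1/(-4704 + 41743) = 1/37039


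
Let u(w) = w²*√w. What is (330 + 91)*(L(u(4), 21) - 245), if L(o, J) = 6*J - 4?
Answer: -51783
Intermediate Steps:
u(w) = w^(5/2)
L(o, J) = -4 + 6*J
(330 + 91)*(L(u(4), 21) - 245) = (330 + 91)*((-4 + 6*21) - 245) = 421*((-4 + 126) - 245) = 421*(122 - 245) = 421*(-123) = -51783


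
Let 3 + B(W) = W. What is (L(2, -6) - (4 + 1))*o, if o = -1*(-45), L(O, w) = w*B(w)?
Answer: 2205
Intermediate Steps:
B(W) = -3 + W
L(O, w) = w*(-3 + w)
o = 45
(L(2, -6) - (4 + 1))*o = (-6*(-3 - 6) - (4 + 1))*45 = (-6*(-9) - 1*5)*45 = (54 - 5)*45 = 49*45 = 2205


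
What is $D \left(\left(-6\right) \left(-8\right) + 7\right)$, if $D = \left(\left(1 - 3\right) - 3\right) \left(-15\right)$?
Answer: $4125$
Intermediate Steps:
$D = 75$ ($D = \left(-2 - 3\right) \left(-15\right) = \left(-5\right) \left(-15\right) = 75$)
$D \left(\left(-6\right) \left(-8\right) + 7\right) = 75 \left(\left(-6\right) \left(-8\right) + 7\right) = 75 \left(48 + 7\right) = 75 \cdot 55 = 4125$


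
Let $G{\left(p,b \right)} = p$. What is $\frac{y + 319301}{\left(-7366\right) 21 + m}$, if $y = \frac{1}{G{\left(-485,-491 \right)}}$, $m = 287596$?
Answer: $\frac{77430492}{32230675} \approx 2.4024$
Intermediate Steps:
$y = - \frac{1}{485}$ ($y = \frac{1}{-485} = - \frac{1}{485} \approx -0.0020619$)
$\frac{y + 319301}{\left(-7366\right) 21 + m} = \frac{- \frac{1}{485} + 319301}{\left(-7366\right) 21 + 287596} = \frac{154860984}{485 \left(-154686 + 287596\right)} = \frac{154860984}{485 \cdot 132910} = \frac{154860984}{485} \cdot \frac{1}{132910} = \frac{77430492}{32230675}$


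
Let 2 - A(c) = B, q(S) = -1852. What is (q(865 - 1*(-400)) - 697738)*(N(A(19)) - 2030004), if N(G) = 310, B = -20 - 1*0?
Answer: 1419953625460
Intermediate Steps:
B = -20 (B = -20 + 0 = -20)
A(c) = 22 (A(c) = 2 - 1*(-20) = 2 + 20 = 22)
(q(865 - 1*(-400)) - 697738)*(N(A(19)) - 2030004) = (-1852 - 697738)*(310 - 2030004) = -699590*(-2029694) = 1419953625460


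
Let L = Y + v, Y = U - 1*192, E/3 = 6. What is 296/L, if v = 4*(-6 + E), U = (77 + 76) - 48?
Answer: -296/39 ≈ -7.5897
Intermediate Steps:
U = 105 (U = 153 - 48 = 105)
E = 18 (E = 3*6 = 18)
Y = -87 (Y = 105 - 1*192 = 105 - 192 = -87)
v = 48 (v = 4*(-6 + 18) = 4*12 = 48)
L = -39 (L = -87 + 48 = -39)
296/L = 296/(-39) = 296*(-1/39) = -296/39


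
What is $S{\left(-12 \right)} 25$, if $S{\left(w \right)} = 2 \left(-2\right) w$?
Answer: $1200$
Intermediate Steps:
$S{\left(w \right)} = - 4 w$
$S{\left(-12 \right)} 25 = \left(-4\right) \left(-12\right) 25 = 48 \cdot 25 = 1200$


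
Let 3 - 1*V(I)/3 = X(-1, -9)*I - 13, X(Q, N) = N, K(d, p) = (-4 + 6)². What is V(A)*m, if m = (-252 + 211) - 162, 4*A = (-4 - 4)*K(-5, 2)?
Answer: 34104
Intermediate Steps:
K(d, p) = 4 (K(d, p) = 2² = 4)
A = -8 (A = ((-4 - 4)*4)/4 = (-8*4)/4 = (¼)*(-32) = -8)
m = -203 (m = -41 - 162 = -203)
V(I) = 48 + 27*I (V(I) = 9 - 3*(-9*I - 13) = 9 - 3*(-13 - 9*I) = 9 + (39 + 27*I) = 48 + 27*I)
V(A)*m = (48 + 27*(-8))*(-203) = (48 - 216)*(-203) = -168*(-203) = 34104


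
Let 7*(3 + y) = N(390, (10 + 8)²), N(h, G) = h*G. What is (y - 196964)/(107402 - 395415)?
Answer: 1252409/2016091 ≈ 0.62121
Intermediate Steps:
N(h, G) = G*h
y = 126339/7 (y = -3 + ((10 + 8)²*390)/7 = -3 + (18²*390)/7 = -3 + (324*390)/7 = -3 + (⅐)*126360 = -3 + 126360/7 = 126339/7 ≈ 18048.)
(y - 196964)/(107402 - 395415) = (126339/7 - 196964)/(107402 - 395415) = -1252409/7/(-288013) = -1252409/7*(-1/288013) = 1252409/2016091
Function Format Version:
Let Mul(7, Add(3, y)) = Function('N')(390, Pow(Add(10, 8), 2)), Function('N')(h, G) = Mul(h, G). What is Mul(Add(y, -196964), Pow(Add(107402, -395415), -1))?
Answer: Rational(1252409, 2016091) ≈ 0.62121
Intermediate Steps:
Function('N')(h, G) = Mul(G, h)
y = Rational(126339, 7) (y = Add(-3, Mul(Rational(1, 7), Mul(Pow(Add(10, 8), 2), 390))) = Add(-3, Mul(Rational(1, 7), Mul(Pow(18, 2), 390))) = Add(-3, Mul(Rational(1, 7), Mul(324, 390))) = Add(-3, Mul(Rational(1, 7), 126360)) = Add(-3, Rational(126360, 7)) = Rational(126339, 7) ≈ 18048.)
Mul(Add(y, -196964), Pow(Add(107402, -395415), -1)) = Mul(Add(Rational(126339, 7), -196964), Pow(Add(107402, -395415), -1)) = Mul(Rational(-1252409, 7), Pow(-288013, -1)) = Mul(Rational(-1252409, 7), Rational(-1, 288013)) = Rational(1252409, 2016091)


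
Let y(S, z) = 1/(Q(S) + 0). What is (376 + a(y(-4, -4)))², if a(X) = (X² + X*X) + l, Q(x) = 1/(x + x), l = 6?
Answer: 260100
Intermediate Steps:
Q(x) = 1/(2*x)
y(S, z) = 2*S (y(S, z) = 1/(1/(2*S) + 0) = 1/(1/(2*S)) = 2*S)
a(X) = 6 + 2*X² (a(X) = (X² + X*X) + 6 = (X² + X²) + 6 = 2*X² + 6 = 6 + 2*X²)
(376 + a(y(-4, -4)))² = (376 + (6 + 2*(2*(-4))²))² = (376 + (6 + 2*(-8)²))² = (376 + (6 + 2*64))² = (376 + (6 + 128))² = (376 + 134)² = 510² = 260100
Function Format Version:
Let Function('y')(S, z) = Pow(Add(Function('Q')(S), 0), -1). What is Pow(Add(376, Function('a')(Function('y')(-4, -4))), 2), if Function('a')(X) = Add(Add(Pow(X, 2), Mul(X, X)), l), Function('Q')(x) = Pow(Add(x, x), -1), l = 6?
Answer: 260100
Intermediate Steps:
Function('Q')(x) = Mul(Rational(1, 2), Pow(x, -1)) (Function('Q')(x) = Pow(Mul(2, x), -1) = Mul(Rational(1, 2), Pow(x, -1)))
Function('y')(S, z) = Mul(2, S) (Function('y')(S, z) = Pow(Add(Mul(Rational(1, 2), Pow(S, -1)), 0), -1) = Pow(Mul(Rational(1, 2), Pow(S, -1)), -1) = Mul(2, S))
Function('a')(X) = Add(6, Mul(2, Pow(X, 2))) (Function('a')(X) = Add(Add(Pow(X, 2), Mul(X, X)), 6) = Add(Add(Pow(X, 2), Pow(X, 2)), 6) = Add(Mul(2, Pow(X, 2)), 6) = Add(6, Mul(2, Pow(X, 2))))
Pow(Add(376, Function('a')(Function('y')(-4, -4))), 2) = Pow(Add(376, Add(6, Mul(2, Pow(Mul(2, -4), 2)))), 2) = Pow(Add(376, Add(6, Mul(2, Pow(-8, 2)))), 2) = Pow(Add(376, Add(6, Mul(2, 64))), 2) = Pow(Add(376, Add(6, 128)), 2) = Pow(Add(376, 134), 2) = Pow(510, 2) = 260100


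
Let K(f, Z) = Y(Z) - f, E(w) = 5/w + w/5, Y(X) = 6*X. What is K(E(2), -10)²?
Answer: 395641/100 ≈ 3956.4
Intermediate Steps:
E(w) = 5/w + w/5 (E(w) = 5/w + w*(⅕) = 5/w + w/5)
K(f, Z) = -f + 6*Z (K(f, Z) = 6*Z - f = -f + 6*Z)
K(E(2), -10)² = (-(5/2 + (⅕)*2) + 6*(-10))² = (-(5*(½) + ⅖) - 60)² = (-(5/2 + ⅖) - 60)² = (-1*29/10 - 60)² = (-29/10 - 60)² = (-629/10)² = 395641/100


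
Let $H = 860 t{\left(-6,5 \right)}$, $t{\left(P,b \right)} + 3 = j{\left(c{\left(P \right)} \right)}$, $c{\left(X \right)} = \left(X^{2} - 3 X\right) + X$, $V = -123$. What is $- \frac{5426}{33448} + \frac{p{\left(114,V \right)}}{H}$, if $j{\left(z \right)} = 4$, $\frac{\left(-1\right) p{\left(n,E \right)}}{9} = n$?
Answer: $- \frac{4873001}{3595660} \approx -1.3552$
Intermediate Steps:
$p{\left(n,E \right)} = - 9 n$
$c{\left(X \right)} = X^{2} - 2 X$
$t{\left(P,b \right)} = 1$ ($t{\left(P,b \right)} = -3 + 4 = 1$)
$H = 860$ ($H = 860 \cdot 1 = 860$)
$- \frac{5426}{33448} + \frac{p{\left(114,V \right)}}{H} = - \frac{5426}{33448} + \frac{\left(-9\right) 114}{860} = \left(-5426\right) \frac{1}{33448} - \frac{513}{430} = - \frac{2713}{16724} - \frac{513}{430} = - \frac{4873001}{3595660}$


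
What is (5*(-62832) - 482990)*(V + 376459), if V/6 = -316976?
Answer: 1215970218550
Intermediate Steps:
V = -1901856 (V = 6*(-316976) = -1901856)
(5*(-62832) - 482990)*(V + 376459) = (5*(-62832) - 482990)*(-1901856 + 376459) = (-314160 - 482990)*(-1525397) = -797150*(-1525397) = 1215970218550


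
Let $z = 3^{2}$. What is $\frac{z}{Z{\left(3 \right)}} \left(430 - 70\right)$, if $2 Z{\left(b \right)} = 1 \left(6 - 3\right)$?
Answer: $2160$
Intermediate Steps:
$Z{\left(b \right)} = \frac{3}{2}$ ($Z{\left(b \right)} = \frac{1 \left(6 - 3\right)}{2} = \frac{1 \cdot 3}{2} = \frac{1}{2} \cdot 3 = \frac{3}{2}$)
$z = 9$
$\frac{z}{Z{\left(3 \right)}} \left(430 - 70\right) = \frac{9}{\frac{3}{2}} \left(430 - 70\right) = 9 \cdot \frac{2}{3} \cdot 360 = 6 \cdot 360 = 2160$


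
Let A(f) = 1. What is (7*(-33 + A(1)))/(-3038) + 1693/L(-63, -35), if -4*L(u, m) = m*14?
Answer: 105526/7595 ≈ 13.894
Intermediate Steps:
L(u, m) = -7*m/2 (L(u, m) = -m*14/4 = -7*m/2)
(7*(-33 + A(1)))/(-3038) + 1693/L(-63, -35) = (7*(-33 + 1))/(-3038) + 1693/((-7/2*(-35))) = (7*(-32))*(-1/3038) + 1693/(245/2) = -224*(-1/3038) + 1693*(2/245) = 16/217 + 3386/245 = 105526/7595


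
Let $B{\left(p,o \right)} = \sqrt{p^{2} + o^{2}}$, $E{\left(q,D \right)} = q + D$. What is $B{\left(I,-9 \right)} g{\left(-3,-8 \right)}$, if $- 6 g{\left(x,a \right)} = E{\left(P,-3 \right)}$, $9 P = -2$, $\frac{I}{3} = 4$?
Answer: $\frac{145}{18} \approx 8.0556$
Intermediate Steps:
$I = 12$ ($I = 3 \cdot 4 = 12$)
$P = - \frac{2}{9}$ ($P = \frac{1}{9} \left(-2\right) = - \frac{2}{9} \approx -0.22222$)
$E{\left(q,D \right)} = D + q$
$B{\left(p,o \right)} = \sqrt{o^{2} + p^{2}}$
$g{\left(x,a \right)} = \frac{29}{54}$ ($g{\left(x,a \right)} = - \frac{-3 - \frac{2}{9}}{6} = \left(- \frac{1}{6}\right) \left(- \frac{29}{9}\right) = \frac{29}{54}$)
$B{\left(I,-9 \right)} g{\left(-3,-8 \right)} = \sqrt{\left(-9\right)^{2} + 12^{2}} \cdot \frac{29}{54} = \sqrt{81 + 144} \cdot \frac{29}{54} = \sqrt{225} \cdot \frac{29}{54} = 15 \cdot \frac{29}{54} = \frac{145}{18}$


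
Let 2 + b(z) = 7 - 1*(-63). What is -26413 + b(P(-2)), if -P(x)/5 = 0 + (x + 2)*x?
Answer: -26345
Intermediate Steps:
P(x) = -5*x*(2 + x) (P(x) = -5*(0 + (x + 2)*x) = -5*(0 + (2 + x)*x) = -5*(0 + x*(2 + x)) = -5*x*(2 + x))
b(z) = 68 (b(z) = -2 + (7 - 1*(-63)) = -2 + (7 + 63) = -2 + 70 = 68)
-26413 + b(P(-2)) = -26413 + 68 = -26345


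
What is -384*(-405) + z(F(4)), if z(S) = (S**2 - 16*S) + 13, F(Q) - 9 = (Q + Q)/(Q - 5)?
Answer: 155518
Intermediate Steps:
F(Q) = 9 + 2*Q/(-5 + Q) (F(Q) = 9 + (Q + Q)/(Q - 5) = 9 + (2*Q)/(-5 + Q) = 9 + 2*Q/(-5 + Q))
z(S) = 13 + S**2 - 16*S
-384*(-405) + z(F(4)) = -384*(-405) + (13 + ((-45 + 11*4)/(-5 + 4))**2 - 16*(-45 + 11*4)/(-5 + 4)) = 155520 + (13 + ((-45 + 44)/(-1))**2 - 16*(-45 + 44)/(-1)) = 155520 + (13 + (-1*(-1))**2 - (-16)*(-1)) = 155520 + (13 + 1**2 - 16*1) = 155520 + (13 + 1 - 16) = 155520 - 2 = 155518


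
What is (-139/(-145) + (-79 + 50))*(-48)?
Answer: 195168/145 ≈ 1346.0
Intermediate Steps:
(-139/(-145) + (-79 + 50))*(-48) = (-139*(-1/145) - 29)*(-48) = (139/145 - 29)*(-48) = -4066/145*(-48) = 195168/145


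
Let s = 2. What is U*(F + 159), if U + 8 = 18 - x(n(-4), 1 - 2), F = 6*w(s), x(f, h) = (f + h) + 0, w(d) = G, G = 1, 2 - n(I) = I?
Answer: 825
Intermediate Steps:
n(I) = 2 - I
w(d) = 1
x(f, h) = f + h
F = 6 (F = 6*1 = 6)
U = 5 (U = -8 + (18 - ((2 - 1*(-4)) + (1 - 2))) = -8 + (18 - ((2 + 4) - 1)) = -8 + (18 - (6 - 1)) = -8 + (18 - 1*5) = -8 + (18 - 5) = -8 + 13 = 5)
U*(F + 159) = 5*(6 + 159) = 5*165 = 825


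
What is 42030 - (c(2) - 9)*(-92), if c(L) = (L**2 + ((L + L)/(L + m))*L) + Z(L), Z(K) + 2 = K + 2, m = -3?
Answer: 41018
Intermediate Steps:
Z(K) = K (Z(K) = -2 + (K + 2) = -2 + (2 + K) = K)
c(L) = L + L**2 + 2*L**2/(-3 + L) (c(L) = (L**2 + ((L + L)/(L - 3))*L) + L = (L**2 + ((2*L)/(-3 + L))*L) + L = (L**2 + (2*L/(-3 + L))*L) + L = (L**2 + 2*L**2/(-3 + L)) + L = L + L**2 + 2*L**2/(-3 + L))
42030 - (c(2) - 9)*(-92) = 42030 - (2*(-3 + 2**2)/(-3 + 2) - 9)*(-92) = 42030 - (2*(-3 + 4)/(-1) - 9)*(-92) = 42030 - (2*(-1)*1 - 9)*(-92) = 42030 - (-2 - 9)*(-92) = 42030 - (-11)*(-92) = 42030 - 1*1012 = 42030 - 1012 = 41018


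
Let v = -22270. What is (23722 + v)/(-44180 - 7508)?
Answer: -363/12922 ≈ -0.028092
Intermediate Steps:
(23722 + v)/(-44180 - 7508) = (23722 - 22270)/(-44180 - 7508) = 1452/(-51688) = 1452*(-1/51688) = -363/12922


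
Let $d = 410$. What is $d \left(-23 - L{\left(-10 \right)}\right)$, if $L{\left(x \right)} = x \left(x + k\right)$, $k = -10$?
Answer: $-91430$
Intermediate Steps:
$L{\left(x \right)} = x \left(-10 + x\right)$ ($L{\left(x \right)} = x \left(x - 10\right) = x \left(-10 + x\right)$)
$d \left(-23 - L{\left(-10 \right)}\right) = 410 \left(-23 - - 10 \left(-10 - 10\right)\right) = 410 \left(-23 - \left(-10\right) \left(-20\right)\right) = 410 \left(-23 - 200\right) = 410 \left(-223\right) = -91430$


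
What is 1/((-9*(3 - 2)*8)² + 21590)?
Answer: 1/26774 ≈ 3.7350e-5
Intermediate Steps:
1/((-9*(3 - 2)*8)² + 21590) = 1/((-9*1*8)² + 21590) = 1/((-9*8)² + 21590) = 1/((-72)² + 21590) = 1/(5184 + 21590) = 1/26774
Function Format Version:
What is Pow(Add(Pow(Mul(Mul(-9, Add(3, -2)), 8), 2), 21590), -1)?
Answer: Rational(1, 26774) ≈ 3.7350e-5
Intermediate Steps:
Pow(Add(Pow(Mul(Mul(-9, Add(3, -2)), 8), 2), 21590), -1) = Pow(Add(Pow(Mul(Mul(-9, 1), 8), 2), 21590), -1) = Pow(Add(Pow(Mul(-9, 8), 2), 21590), -1) = Pow(Add(Pow(-72, 2), 21590), -1) = Pow(Add(5184, 21590), -1) = Pow(26774, -1) = Rational(1, 26774)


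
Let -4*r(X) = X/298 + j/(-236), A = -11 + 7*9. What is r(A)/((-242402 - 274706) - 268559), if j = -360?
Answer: 3736/6906798597 ≈ 5.4092e-7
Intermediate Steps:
A = 52 (A = -11 + 63 = 52)
r(X) = -45/118 - X/1192 (r(X) = -(X/298 - 360/(-236))/4 = -(X*(1/298) - 360*(-1/236))/4 = -(X/298 + 90/59)/4 = -(90/59 + X/298)/4 = -45/118 - X/1192)
r(A)/((-242402 - 274706) - 268559) = (-45/118 - 1/1192*52)/((-242402 - 274706) - 268559) = (-45/118 - 13/298)/(-517108 - 268559) = -3736/8791/(-785667) = -3736/8791*(-1/785667) = 3736/6906798597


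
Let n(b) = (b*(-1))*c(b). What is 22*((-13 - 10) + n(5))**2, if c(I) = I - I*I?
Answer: 130438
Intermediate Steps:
c(I) = I - I**2
n(b) = -b**2*(1 - b) (n(b) = (b*(-1))*(b*(1 - b)) = (-b)*(b*(1 - b)) = -b**2*(1 - b))
22*((-13 - 10) + n(5))**2 = 22*((-13 - 10) + 5**2*(-1 + 5))**2 = 22*(-23 + 25*4)**2 = 22*(-23 + 100)**2 = 22*77**2 = 22*5929 = 130438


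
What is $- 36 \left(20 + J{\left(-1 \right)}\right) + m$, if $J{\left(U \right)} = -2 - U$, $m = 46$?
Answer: $-638$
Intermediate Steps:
$- 36 \left(20 + J{\left(-1 \right)}\right) + m = - 36 \left(20 - 1\right) + 46 = \left(-36\right) 19 + 46 = -684 + 46 = -638$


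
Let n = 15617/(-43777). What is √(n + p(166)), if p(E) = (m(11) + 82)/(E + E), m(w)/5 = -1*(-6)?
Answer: I*√255997608405/3633491 ≈ 0.13925*I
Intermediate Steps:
m(w) = 30 (m(w) = 5*(-1*(-6)) = 5*6 = 30)
n = -15617/43777 (n = 15617*(-1/43777) = -15617/43777 ≈ -0.35674)
p(E) = 56/E (p(E) = (30 + 82)/(E + E) = 112/((2*E)) = 112*(1/(2*E)) = 56/E)
√(n + p(166)) = √(-15617/43777 + 56/166) = √(-15617/43777 + 56*(1/166)) = √(-15617/43777 + 28/83) = √(-70455/3633491) = I*√255997608405/3633491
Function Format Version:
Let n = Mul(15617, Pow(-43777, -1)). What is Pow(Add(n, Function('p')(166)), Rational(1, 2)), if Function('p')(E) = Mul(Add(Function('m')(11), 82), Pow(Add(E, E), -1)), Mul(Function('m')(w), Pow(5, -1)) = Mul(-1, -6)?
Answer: Mul(Rational(1, 3633491), I, Pow(255997608405, Rational(1, 2))) ≈ Mul(0.13925, I)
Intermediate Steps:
Function('m')(w) = 30 (Function('m')(w) = Mul(5, Mul(-1, -6)) = Mul(5, 6) = 30)
n = Rational(-15617, 43777) (n = Mul(15617, Rational(-1, 43777)) = Rational(-15617, 43777) ≈ -0.35674)
Function('p')(E) = Mul(56, Pow(E, -1)) (Function('p')(E) = Mul(Add(30, 82), Pow(Add(E, E), -1)) = Mul(112, Pow(Mul(2, E), -1)) = Mul(112, Mul(Rational(1, 2), Pow(E, -1))) = Mul(56, Pow(E, -1)))
Pow(Add(n, Function('p')(166)), Rational(1, 2)) = Pow(Add(Rational(-15617, 43777), Mul(56, Pow(166, -1))), Rational(1, 2)) = Pow(Add(Rational(-15617, 43777), Mul(56, Rational(1, 166))), Rational(1, 2)) = Pow(Add(Rational(-15617, 43777), Rational(28, 83)), Rational(1, 2)) = Pow(Rational(-70455, 3633491), Rational(1, 2)) = Mul(Rational(1, 3633491), I, Pow(255997608405, Rational(1, 2)))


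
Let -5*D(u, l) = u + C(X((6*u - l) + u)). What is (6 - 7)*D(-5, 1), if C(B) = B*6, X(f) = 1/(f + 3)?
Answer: -57/55 ≈ -1.0364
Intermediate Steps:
X(f) = 1/(3 + f)
C(B) = 6*B
D(u, l) = -6/(5*(3 - l + 7*u)) - u/5 (D(u, l) = -(u + 6/(3 + ((6*u - l) + u)))/5 = -(u + 6/(3 + ((-l + 6*u) + u)))/5 = -(u + 6/(3 + (-l + 7*u)))/5 = -(u + 6/(3 - l + 7*u))/5 = -6/(5*(3 - l + 7*u)) - u/5)
(6 - 7)*D(-5, 1) = (6 - 7)*((-6 - 1*(-5)*(3 - 1*1 + 7*(-5)))/(5*(3 - 1*1 + 7*(-5)))) = -(-6 - 1*(-5)*(3 - 1 - 35))/(5*(3 - 1 - 35)) = -(-6 - 1*(-5)*(-33))/(5*(-33)) = -(-1)*(-6 - 165)/(5*33) = -(-1)*(-171)/(5*33) = -1*57/55 = -57/55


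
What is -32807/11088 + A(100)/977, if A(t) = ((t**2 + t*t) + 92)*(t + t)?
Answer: 44523966761/10832976 ≈ 4110.0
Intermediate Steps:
A(t) = 2*t*(92 + 2*t**2) (A(t) = ((t**2 + t**2) + 92)*(2*t) = (2*t**2 + 92)*(2*t) = (92 + 2*t**2)*(2*t) = 2*t*(92 + 2*t**2))
-32807/11088 + A(100)/977 = -32807/11088 + (4*100*(46 + 100**2))/977 = -32807*1/11088 + (4*100*(46 + 10000))*(1/977) = -32807/11088 + (4*100*10046)*(1/977) = -32807/11088 + 4018400*(1/977) = -32807/11088 + 4018400/977 = 44523966761/10832976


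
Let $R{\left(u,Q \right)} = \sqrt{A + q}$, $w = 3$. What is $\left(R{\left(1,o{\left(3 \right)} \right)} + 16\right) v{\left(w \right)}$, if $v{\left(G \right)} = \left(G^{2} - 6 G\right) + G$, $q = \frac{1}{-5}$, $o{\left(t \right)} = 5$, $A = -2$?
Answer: $-96 - \frac{6 i \sqrt{55}}{5} \approx -96.0 - 8.8994 i$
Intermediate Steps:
$q = - \frac{1}{5} \approx -0.2$
$v{\left(G \right)} = G^{2} - 5 G$
$R{\left(u,Q \right)} = \frac{i \sqrt{55}}{5}$ ($R{\left(u,Q \right)} = \sqrt{-2 - \frac{1}{5}} = \sqrt{- \frac{11}{5}} = \frac{i \sqrt{55}}{5}$)
$\left(R{\left(1,o{\left(3 \right)} \right)} + 16\right) v{\left(w \right)} = \left(\frac{i \sqrt{55}}{5} + 16\right) 3 \left(-5 + 3\right) = \left(16 + \frac{i \sqrt{55}}{5}\right) 3 \left(-2\right) = \left(16 + \frac{i \sqrt{55}}{5}\right) \left(-6\right) = -96 - \frac{6 i \sqrt{55}}{5}$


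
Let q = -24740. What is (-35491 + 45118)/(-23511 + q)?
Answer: -9627/48251 ≈ -0.19952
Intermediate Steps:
(-35491 + 45118)/(-23511 + q) = (-35491 + 45118)/(-23511 - 24740) = 9627/(-48251) = 9627*(-1/48251) = -9627/48251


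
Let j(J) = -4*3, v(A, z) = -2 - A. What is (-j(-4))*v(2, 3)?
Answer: -48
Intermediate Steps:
j(J) = -12
(-j(-4))*v(2, 3) = (-1*(-12))*(-2 - 1*2) = 12*(-2 - 2) = 12*(-4) = -48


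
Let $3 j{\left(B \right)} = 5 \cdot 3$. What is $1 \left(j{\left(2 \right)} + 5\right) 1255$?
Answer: $12550$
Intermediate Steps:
$j{\left(B \right)} = 5$ ($j{\left(B \right)} = \frac{5 \cdot 3}{3} = \frac{1}{3} \cdot 15 = 5$)
$1 \left(j{\left(2 \right)} + 5\right) 1255 = 1 \left(5 + 5\right) 1255 = 1 \cdot 10 \cdot 1255 = 10 \cdot 1255 = 12550$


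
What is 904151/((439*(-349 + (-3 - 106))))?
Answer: -904151/201062 ≈ -4.4969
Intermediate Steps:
904151/((439*(-349 + (-3 - 106)))) = 904151/((439*(-349 - 109))) = 904151/((439*(-458))) = 904151/(-201062) = 904151*(-1/201062) = -904151/201062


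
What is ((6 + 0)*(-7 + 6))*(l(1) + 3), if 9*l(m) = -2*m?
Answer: -50/3 ≈ -16.667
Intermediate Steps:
l(m) = -2*m/9 (l(m) = (-2*m)/9 = -2*m/9)
((6 + 0)*(-7 + 6))*(l(1) + 3) = ((6 + 0)*(-7 + 6))*(-2/9*1 + 3) = (6*(-1))*(-2/9 + 3) = -6*25/9 = -50/3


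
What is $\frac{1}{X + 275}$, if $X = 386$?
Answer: $\frac{1}{661} \approx 0.0015129$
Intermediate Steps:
$\frac{1}{X + 275} = \frac{1}{386 + 275} = \frac{1}{661}$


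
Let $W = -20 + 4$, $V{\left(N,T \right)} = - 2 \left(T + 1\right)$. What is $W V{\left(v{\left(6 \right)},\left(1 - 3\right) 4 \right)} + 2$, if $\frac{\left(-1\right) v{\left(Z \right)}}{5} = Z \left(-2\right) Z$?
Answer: $-222$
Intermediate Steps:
$v{\left(Z \right)} = 10 Z^{2}$ ($v{\left(Z \right)} = - 5 Z \left(-2\right) Z = - 5 - 2 Z Z = - 5 \left(- 2 Z^{2}\right) = 10 Z^{2}$)
$V{\left(N,T \right)} = -2 - 2 T$ ($V{\left(N,T \right)} = - 2 \left(1 + T\right) = -2 - 2 T$)
$W = -16$
$W V{\left(v{\left(6 \right)},\left(1 - 3\right) 4 \right)} + 2 = - 16 \left(-2 - 2 \left(1 - 3\right) 4\right) + 2 = - 16 \left(-2 - 2 \left(\left(-2\right) 4\right)\right) + 2 = - 16 \left(-2 - -16\right) + 2 = - 16 \left(-2 + 16\right) + 2 = \left(-16\right) 14 + 2 = -224 + 2 = -222$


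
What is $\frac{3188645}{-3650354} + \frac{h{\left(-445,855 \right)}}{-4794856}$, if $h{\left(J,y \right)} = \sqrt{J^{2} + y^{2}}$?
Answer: $- \frac{3188645}{3650354} - \frac{5 \sqrt{37162}}{4794856} \approx -0.87372$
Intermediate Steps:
$\frac{3188645}{-3650354} + \frac{h{\left(-445,855 \right)}}{-4794856} = \frac{3188645}{-3650354} + \frac{\sqrt{\left(-445\right)^{2} + 855^{2}}}{-4794856} = 3188645 \left(- \frac{1}{3650354}\right) + \sqrt{198025 + 731025} \left(- \frac{1}{4794856}\right) = - \frac{3188645}{3650354} + \sqrt{929050} \left(- \frac{1}{4794856}\right) = - \frac{3188645}{3650354} + 5 \sqrt{37162} \left(- \frac{1}{4794856}\right) = - \frac{3188645}{3650354} - \frac{5 \sqrt{37162}}{4794856}$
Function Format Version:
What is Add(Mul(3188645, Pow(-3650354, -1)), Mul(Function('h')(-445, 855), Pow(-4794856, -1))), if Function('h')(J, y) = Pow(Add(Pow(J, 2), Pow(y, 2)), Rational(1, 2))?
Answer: Add(Rational(-3188645, 3650354), Mul(Rational(-5, 4794856), Pow(37162, Rational(1, 2)))) ≈ -0.87372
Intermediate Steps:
Add(Mul(3188645, Pow(-3650354, -1)), Mul(Function('h')(-445, 855), Pow(-4794856, -1))) = Add(Mul(3188645, Pow(-3650354, -1)), Mul(Pow(Add(Pow(-445, 2), Pow(855, 2)), Rational(1, 2)), Pow(-4794856, -1))) = Add(Mul(3188645, Rational(-1, 3650354)), Mul(Pow(Add(198025, 731025), Rational(1, 2)), Rational(-1, 4794856))) = Add(Rational(-3188645, 3650354), Mul(Pow(929050, Rational(1, 2)), Rational(-1, 4794856))) = Add(Rational(-3188645, 3650354), Mul(Mul(5, Pow(37162, Rational(1, 2))), Rational(-1, 4794856))) = Add(Rational(-3188645, 3650354), Mul(Rational(-5, 4794856), Pow(37162, Rational(1, 2))))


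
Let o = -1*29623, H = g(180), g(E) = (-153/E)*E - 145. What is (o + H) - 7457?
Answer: -37378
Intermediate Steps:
g(E) = -298 (g(E) = -153 - 145 = -298)
H = -298
o = -29623
(o + H) - 7457 = (-29623 - 298) - 7457 = -29921 - 7457 = -37378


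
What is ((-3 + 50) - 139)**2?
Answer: 8464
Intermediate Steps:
((-3 + 50) - 139)**2 = (47 - 139)**2 = (-92)**2 = 8464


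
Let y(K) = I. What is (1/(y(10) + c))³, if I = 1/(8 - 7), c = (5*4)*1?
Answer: 1/9261 ≈ 0.00010798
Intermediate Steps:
c = 20 (c = 20*1 = 20)
I = 1 (I = 1/1 = 1)
y(K) = 1
(1/(y(10) + c))³ = (1/(1 + 20))³ = (1/21)³ = 1/9261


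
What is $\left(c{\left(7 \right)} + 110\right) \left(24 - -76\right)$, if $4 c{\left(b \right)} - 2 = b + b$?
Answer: $11400$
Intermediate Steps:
$c{\left(b \right)} = \frac{1}{2} + \frac{b}{2}$ ($c{\left(b \right)} = \frac{1}{2} + \frac{b + b}{4} = \frac{1}{2} + \frac{2 b}{4} = \frac{1}{2} + \frac{b}{2}$)
$\left(c{\left(7 \right)} + 110\right) \left(24 - -76\right) = \left(\left(\frac{1}{2} + \frac{1}{2} \cdot 7\right) + 110\right) \left(24 - -76\right) = \left(\left(\frac{1}{2} + \frac{7}{2}\right) + 110\right) \left(24 + 76\right) = \left(4 + 110\right) 100 = 114 \cdot 100 = 11400$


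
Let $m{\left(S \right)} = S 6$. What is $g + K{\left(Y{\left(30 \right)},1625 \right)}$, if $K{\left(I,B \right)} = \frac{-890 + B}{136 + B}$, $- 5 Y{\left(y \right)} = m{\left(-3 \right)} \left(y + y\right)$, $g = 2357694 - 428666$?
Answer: $\frac{1132339681}{587} \approx 1.929 \cdot 10^{6}$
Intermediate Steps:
$m{\left(S \right)} = 6 S$
$g = 1929028$ ($g = 2357694 - 428666 = 1929028$)
$Y{\left(y \right)} = \frac{36 y}{5}$ ($Y{\left(y \right)} = - \frac{6 \left(-3\right) \left(y + y\right)}{5} = - \frac{\left(-18\right) 2 y}{5} = - \frac{\left(-36\right) y}{5} = \frac{36 y}{5}$)
$K{\left(I,B \right)} = \frac{-890 + B}{136 + B}$
$g + K{\left(Y{\left(30 \right)},1625 \right)} = 1929028 + \frac{-890 + 1625}{136 + 1625} = 1929028 + \frac{1}{1761} \cdot 735 = 1929028 + \frac{245}{587} = \frac{1132339681}{587}$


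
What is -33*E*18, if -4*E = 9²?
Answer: 24057/2 ≈ 12029.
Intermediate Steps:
E = -81/4 (E = -¼*9² = -¼*81 = -81/4 ≈ -20.250)
-33*E*18 = -33*(-81/4)*18 = (2673/4)*18 = 24057/2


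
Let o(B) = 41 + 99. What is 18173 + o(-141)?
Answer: 18313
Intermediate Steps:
o(B) = 140
18173 + o(-141) = 18173 + 140 = 18313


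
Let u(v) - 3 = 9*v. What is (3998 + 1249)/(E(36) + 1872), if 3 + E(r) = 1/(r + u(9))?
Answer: 629640/224281 ≈ 2.8074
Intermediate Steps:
u(v) = 3 + 9*v
E(r) = -3 + 1/(84 + r) (E(r) = -3 + 1/(r + (3 + 9*9)) = -3 + 1/(r + (3 + 81)) = -3 + 1/(r + 84) = -3 + 1/(84 + r))
(3998 + 1249)/(E(36) + 1872) = (3998 + 1249)/((-251 - 3*36)/(84 + 36) + 1872) = 5247/((-251 - 108)/120 + 1872) = 5247/((1/120)*(-359) + 1872) = 5247/(-359/120 + 1872) = 5247/(224281/120) = 5247*(120/224281) = 629640/224281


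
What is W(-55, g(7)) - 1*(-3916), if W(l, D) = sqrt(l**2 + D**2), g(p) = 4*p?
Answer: 3916 + sqrt(3809) ≈ 3977.7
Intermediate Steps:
W(l, D) = sqrt(D**2 + l**2)
W(-55, g(7)) - 1*(-3916) = sqrt((4*7)**2 + (-55)**2) - 1*(-3916) = sqrt(28**2 + 3025) + 3916 = sqrt(784 + 3025) + 3916 = sqrt(3809) + 3916 = 3916 + sqrt(3809)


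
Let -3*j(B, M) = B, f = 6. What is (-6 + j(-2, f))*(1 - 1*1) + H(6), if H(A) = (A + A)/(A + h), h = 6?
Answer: 1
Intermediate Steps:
j(B, M) = -B/3
H(A) = 2*A/(6 + A) (H(A) = (A + A)/(A + 6) = (2*A)/(6 + A) = 2*A/(6 + A))
(-6 + j(-2, f))*(1 - 1*1) + H(6) = (-6 - ⅓*(-2))*(1 - 1*1) + 2*6/(6 + 6) = (-6 + ⅔)*(1 - 1) + 2*6/12 = -16/3*0 + 2*6*(1/12) = 0 + 1 = 1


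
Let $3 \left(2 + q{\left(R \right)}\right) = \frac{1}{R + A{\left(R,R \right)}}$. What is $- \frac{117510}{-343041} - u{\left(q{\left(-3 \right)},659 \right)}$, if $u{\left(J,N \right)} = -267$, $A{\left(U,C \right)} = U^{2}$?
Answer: $\frac{30569819}{114347} \approx 267.34$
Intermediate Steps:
$q{\left(R \right)} = -2 + \frac{1}{3 \left(R + R^{2}\right)}$
$- \frac{117510}{-343041} - u{\left(q{\left(-3 \right)},659 \right)} = - \frac{117510}{-343041} - -267 = \left(-117510\right) \left(- \frac{1}{343041}\right) + 267 = \frac{39170}{114347} + 267 = \frac{30569819}{114347}$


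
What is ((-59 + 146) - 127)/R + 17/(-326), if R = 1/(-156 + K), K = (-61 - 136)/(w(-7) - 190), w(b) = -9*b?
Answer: 255777441/41402 ≈ 6177.9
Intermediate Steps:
K = 197/127 (K = (-61 - 136)/(-9*(-7) - 190) = -197/(63 - 190) = -197/(-127) = -197*(-1/127) = 197/127 ≈ 1.5512)
R = -127/19615 (R = 1/(-156 + 197/127) = 1/(-19615/127) = -127/19615 ≈ -0.0064746)
((-59 + 146) - 127)/R + 17/(-326) = ((-59 + 146) - 127)/(-127/19615) + 17/(-326) = (87 - 127)*(-19615/127) + 17*(-1/326) = -40*(-19615/127) - 17/326 = 784600/127 - 17/326 = 255777441/41402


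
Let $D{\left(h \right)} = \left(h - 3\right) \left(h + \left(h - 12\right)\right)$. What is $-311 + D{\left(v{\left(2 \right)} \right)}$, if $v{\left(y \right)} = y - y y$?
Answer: $-231$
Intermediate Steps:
$v{\left(y \right)} = y - y^{2}$
$D{\left(h \right)} = \left(-12 + 2 h\right) \left(-3 + h\right)$ ($D{\left(h \right)} = \left(-3 + h\right) \left(h + \left(h - 12\right)\right) = \left(-3 + h\right) \left(h + \left(-12 + h\right)\right) = \left(-3 + h\right) \left(-12 + 2 h\right) = \left(-12 + 2 h\right) \left(-3 + h\right)$)
$-311 + D{\left(v{\left(2 \right)} \right)} = -311 + \left(36 - 18 \cdot 2 \left(1 - 2\right) + 2 \left(2 \left(1 - 2\right)\right)^{2}\right) = -311 + \left(36 - 18 \cdot 2 \left(-1\right) + 2 \left(2 \left(-1\right)\right)^{2}\right) = -311 + \left(36 - -36 + 2 \left(-2\right)^{2}\right) = -311 + \left(36 + 36 + 2 \cdot 4\right) = -311 + \left(36 + 36 + 8\right) = -311 + 80 = -231$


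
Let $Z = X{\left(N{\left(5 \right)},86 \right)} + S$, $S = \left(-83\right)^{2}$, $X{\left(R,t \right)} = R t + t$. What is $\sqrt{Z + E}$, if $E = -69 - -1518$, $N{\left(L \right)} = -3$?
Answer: $\sqrt{8166} \approx 90.366$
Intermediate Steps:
$X{\left(R,t \right)} = t + R t$
$S = 6889$
$Z = 6717$ ($Z = 86 \left(1 - 3\right) + 6889 = 86 \left(-2\right) + 6889 = -172 + 6889 = 6717$)
$E = 1449$ ($E = -69 + 1518 = 1449$)
$\sqrt{Z + E} = \sqrt{6717 + 1449} = \sqrt{8166}$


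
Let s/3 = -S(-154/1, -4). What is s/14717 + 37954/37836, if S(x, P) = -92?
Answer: 284505877/278416206 ≈ 1.0219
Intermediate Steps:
s = 276 (s = 3*(-1*(-92)) = 3*92 = 276)
s/14717 + 37954/37836 = 276/14717 + 37954/37836 = 276*(1/14717) + 37954*(1/37836) = 276/14717 + 18977/18918 = 284505877/278416206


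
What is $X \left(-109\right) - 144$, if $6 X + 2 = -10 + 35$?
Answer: $- \frac{3371}{6} \approx -561.83$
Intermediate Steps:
$X = \frac{23}{6}$ ($X = - \frac{1}{3} + \frac{-10 + 35}{6} = - \frac{1}{3} + \frac{1}{6} \cdot 25 = - \frac{1}{3} + \frac{25}{6} = \frac{23}{6} \approx 3.8333$)
$X \left(-109\right) - 144 = \frac{23}{6} \left(-109\right) - 144 = - \frac{2507}{6} - 144 = - \frac{3371}{6}$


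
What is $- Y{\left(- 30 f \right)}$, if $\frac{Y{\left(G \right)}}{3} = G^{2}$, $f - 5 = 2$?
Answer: $-132300$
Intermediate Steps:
$f = 7$ ($f = 5 + 2 = 7$)
$Y{\left(G \right)} = 3 G^{2}$
$- Y{\left(- 30 f \right)} = - 3 \left(\left(-30\right) 7\right)^{2} = - 3 \left(-210\right)^{2} = - 3 \cdot 44100 = \left(-1\right) 132300 = -132300$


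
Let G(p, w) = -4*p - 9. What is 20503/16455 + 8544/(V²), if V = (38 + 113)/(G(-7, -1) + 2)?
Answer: 62468349223/375190455 ≈ 166.50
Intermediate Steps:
G(p, w) = -9 - 4*p
V = 151/21 (V = (38 + 113)/((-9 - 4*(-7)) + 2) = 151/((-9 + 28) + 2) = 151/(19 + 2) = 151/21 ≈ 7.1905)
20503/16455 + 8544/(V²) = 20503/16455 + 8544/((151/21)²) = 20503*(1/16455) + 8544/(22801/441) = 20503/16455 + 8544*(441/22801) = 20503/16455 + 3767904/22801 = 62468349223/375190455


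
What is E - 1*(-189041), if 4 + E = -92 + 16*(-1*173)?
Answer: 186177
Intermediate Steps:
E = -2864 (E = -4 + (-92 + 16*(-1*173)) = -4 + (-92 + 16*(-173)) = -4 + (-92 - 2768) = -4 - 2860 = -2864)
E - 1*(-189041) = -2864 - 1*(-189041) = -2864 + 189041 = 186177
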